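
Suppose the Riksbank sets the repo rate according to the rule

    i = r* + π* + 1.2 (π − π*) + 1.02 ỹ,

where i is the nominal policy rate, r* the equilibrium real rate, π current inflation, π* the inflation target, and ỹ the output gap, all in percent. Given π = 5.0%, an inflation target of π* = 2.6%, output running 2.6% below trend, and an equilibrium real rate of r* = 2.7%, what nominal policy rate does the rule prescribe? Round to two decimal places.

Output 2.6% below potential → ỹ = -2.6.
i = 2.7 + 2.6 + 1.2 × (5.0 − 2.6) + 1.02 × (-2.6)
   = 2.7 + 2.6 + 2.88 − 2.652 = 5.53

5.53%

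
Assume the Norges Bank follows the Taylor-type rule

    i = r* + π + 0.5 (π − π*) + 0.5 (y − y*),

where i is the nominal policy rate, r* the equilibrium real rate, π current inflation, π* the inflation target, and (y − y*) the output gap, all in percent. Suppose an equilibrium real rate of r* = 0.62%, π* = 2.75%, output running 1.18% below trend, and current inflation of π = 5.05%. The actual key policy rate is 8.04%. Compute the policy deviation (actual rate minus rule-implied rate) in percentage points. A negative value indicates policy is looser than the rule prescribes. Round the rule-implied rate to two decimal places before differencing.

1.81 pp

Output 1.18% below potential → (y − y*) = -1.18.
i = 0.62 + 5.05 + 0.5 × (5.05 − 2.75) + 0.5 × (-1.18)
   = 0.62 + 5.05 + 1.15 − 0.59 = 6.23
Deviation = 8.04 − 6.23 = 1.81 pp.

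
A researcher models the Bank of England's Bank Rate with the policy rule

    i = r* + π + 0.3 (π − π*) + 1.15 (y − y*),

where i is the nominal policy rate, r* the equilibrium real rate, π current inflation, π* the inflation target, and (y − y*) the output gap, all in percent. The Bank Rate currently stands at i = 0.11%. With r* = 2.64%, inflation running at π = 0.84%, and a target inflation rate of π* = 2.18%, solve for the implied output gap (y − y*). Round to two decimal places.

1.15 (y − y*) = 0.11 − 2.64 − 0.84 − 0.3 × (0.84 − 2.18) = -2.968
(y − y*) = -2.968 / 1.15 = -2.58

-2.58%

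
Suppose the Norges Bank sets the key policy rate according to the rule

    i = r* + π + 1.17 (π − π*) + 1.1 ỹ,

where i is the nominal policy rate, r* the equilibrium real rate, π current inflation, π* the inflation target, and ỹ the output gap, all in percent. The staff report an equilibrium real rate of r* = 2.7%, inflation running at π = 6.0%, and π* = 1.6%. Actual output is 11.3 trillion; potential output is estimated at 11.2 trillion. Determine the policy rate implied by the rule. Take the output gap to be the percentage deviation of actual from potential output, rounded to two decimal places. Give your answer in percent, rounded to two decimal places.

Output gap = 100 × (11.3 − 11.2) / 11.2 = 0.89%.
i = 2.70 + 6.00 + 1.17 × (6.00 − 1.60) + 1.1 × 0.89
   = 2.70 + 6 + 5.148 + 0.979 = 14.83

14.83%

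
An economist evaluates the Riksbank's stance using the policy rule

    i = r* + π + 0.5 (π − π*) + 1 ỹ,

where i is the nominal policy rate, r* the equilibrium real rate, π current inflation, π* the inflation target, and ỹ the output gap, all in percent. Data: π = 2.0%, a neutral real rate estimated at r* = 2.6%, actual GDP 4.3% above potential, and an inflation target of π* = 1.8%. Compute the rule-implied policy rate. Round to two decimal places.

9.00%

Output 4.3% above potential → ỹ = 4.3.
i = 2.6 + 2.0 + 0.5 × (2.0 − 1.8) + 1 × 4.3
   = 2.6 + 2 + 0.1 + 4.3 = 9.00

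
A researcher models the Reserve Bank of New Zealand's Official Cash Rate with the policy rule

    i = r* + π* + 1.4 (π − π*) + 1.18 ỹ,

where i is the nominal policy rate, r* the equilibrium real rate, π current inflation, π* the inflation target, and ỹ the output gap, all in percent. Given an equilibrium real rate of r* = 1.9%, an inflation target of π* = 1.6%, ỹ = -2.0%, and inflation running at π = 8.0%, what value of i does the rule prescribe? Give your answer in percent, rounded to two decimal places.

10.10%

i = 1.9 + 1.6 + 1.4 × (8.0 − 1.6) + 1.18 × (-2.0)
   = 1.9 + 1.6 + 8.96 − 2.36 = 10.10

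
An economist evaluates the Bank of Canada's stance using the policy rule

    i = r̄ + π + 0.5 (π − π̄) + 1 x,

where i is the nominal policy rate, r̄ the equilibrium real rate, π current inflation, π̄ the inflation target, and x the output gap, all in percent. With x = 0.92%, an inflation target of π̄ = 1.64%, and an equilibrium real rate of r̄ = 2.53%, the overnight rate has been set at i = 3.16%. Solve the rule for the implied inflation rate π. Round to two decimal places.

0.35%

Collecting π: i = r̄ + (1 + 0.5) π − 0.5 π̄ + 1 x
1.5 π = 3.16 − 2.53 + 0.5 × 1.64 − 1 × 0.92 = 0.53
π = 0.53 / 1.5 = 0.35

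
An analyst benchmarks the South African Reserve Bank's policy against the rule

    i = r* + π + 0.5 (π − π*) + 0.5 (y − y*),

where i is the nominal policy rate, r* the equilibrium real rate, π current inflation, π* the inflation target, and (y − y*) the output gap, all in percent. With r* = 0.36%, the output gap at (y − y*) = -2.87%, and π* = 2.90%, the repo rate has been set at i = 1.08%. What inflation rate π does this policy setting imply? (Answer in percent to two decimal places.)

2.40%

Collecting π: i = r* + (1 + 0.5) π − 0.5 π* + 0.5 (y − y*)
1.5 π = 1.08 − 0.36 + 0.5 × 2.90 − 0.5 × (-2.87) = 3.605
π = 3.605 / 1.5 = 2.40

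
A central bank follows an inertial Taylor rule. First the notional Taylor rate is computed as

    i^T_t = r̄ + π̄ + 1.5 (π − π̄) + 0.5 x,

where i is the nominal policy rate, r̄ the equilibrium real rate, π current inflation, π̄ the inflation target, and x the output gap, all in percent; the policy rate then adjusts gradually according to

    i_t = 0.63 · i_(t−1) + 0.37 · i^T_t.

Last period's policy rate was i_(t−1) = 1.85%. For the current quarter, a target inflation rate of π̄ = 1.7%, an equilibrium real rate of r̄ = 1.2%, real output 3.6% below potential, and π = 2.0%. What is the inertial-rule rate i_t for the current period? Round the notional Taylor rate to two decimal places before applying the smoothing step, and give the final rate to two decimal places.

1.74%

Output 3.6% below potential → x = -3.6.
i^T_t = 1.2 + 1.7 + 1.5 × (2.0 − 1.7) + 0.5 × (-3.6)
   = 1.2 + 1.7 + 0.45 − 1.8 = 1.55
i_t = 0.63 × 1.85 + 0.37 × 1.55 = 1.1655 + 0.5735 = 1.74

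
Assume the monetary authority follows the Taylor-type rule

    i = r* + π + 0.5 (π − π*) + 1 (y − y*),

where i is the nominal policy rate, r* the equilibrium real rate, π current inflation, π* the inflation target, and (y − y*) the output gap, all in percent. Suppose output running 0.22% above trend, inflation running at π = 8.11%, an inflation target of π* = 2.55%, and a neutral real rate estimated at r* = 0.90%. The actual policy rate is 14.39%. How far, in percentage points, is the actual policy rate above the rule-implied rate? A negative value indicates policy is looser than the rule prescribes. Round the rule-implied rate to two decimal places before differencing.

Output 0.22% above potential → (y − y*) = 0.22.
i = 0.90 + 8.11 + 0.5 × (8.11 − 2.55) + 1 × 0.22
   = 0.90 + 8.11 + 2.78 + 0.22 = 12.01
Deviation = 14.39 − 12.01 = 2.38 pp.

2.38 pp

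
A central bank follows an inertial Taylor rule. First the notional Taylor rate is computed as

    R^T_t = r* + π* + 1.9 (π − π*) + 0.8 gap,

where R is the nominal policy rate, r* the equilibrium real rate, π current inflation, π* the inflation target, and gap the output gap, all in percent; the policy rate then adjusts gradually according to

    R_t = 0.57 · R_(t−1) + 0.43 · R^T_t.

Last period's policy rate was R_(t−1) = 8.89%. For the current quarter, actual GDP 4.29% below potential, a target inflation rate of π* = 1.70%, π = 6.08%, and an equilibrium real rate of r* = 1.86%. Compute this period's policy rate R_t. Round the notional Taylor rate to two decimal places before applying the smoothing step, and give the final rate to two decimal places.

8.70%

Output 4.29% below potential → gap = -4.29.
R^T_t = 1.86 + 1.70 + 1.9 × (6.08 − 1.70) + 0.8 × (-4.29)
   = 1.86 + 1.7 + 8.322 − 3.432 = 8.45
R_t = 0.57 × 8.89 + 0.43 × 8.45 = 5.0673 + 3.6335 = 8.70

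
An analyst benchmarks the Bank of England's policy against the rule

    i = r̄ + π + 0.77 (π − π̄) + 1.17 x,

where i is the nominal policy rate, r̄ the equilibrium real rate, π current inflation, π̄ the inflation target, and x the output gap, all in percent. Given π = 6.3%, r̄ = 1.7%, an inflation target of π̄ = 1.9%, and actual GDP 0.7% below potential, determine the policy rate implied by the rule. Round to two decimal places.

10.57%

Output 0.7% below potential → x = -0.7.
i = 1.7 + 6.3 + 0.77 × (6.3 − 1.9) + 1.17 × (-0.7)
   = 1.7 + 6.3 + 3.388 − 0.819 = 10.57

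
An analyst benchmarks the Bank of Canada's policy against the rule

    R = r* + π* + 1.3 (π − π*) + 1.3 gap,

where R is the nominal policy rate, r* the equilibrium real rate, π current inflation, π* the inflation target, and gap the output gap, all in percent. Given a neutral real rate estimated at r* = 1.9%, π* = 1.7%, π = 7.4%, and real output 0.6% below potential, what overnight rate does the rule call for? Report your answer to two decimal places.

Output 0.6% below potential → gap = -0.6.
R = 1.9 + 1.7 + 1.3 × (7.4 − 1.7) + 1.3 × (-0.6)
   = 1.9 + 1.7 + 7.41 − 0.78 = 10.23

10.23%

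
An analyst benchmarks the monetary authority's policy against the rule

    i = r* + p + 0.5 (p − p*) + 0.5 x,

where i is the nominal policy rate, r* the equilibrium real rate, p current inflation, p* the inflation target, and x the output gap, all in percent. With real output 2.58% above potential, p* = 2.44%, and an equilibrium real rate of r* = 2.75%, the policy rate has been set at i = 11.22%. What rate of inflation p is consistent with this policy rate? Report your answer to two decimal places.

Output 2.58% above potential → x = 2.58.
Collecting p: i = r* + (1 + 0.5) p − 0.5 p* + 0.5 x
1.5 p = 11.22 − 2.75 + 0.5 × 2.44 − 0.5 × 2.58 = 8.4
p = 8.4 / 1.5 = 5.60

5.60%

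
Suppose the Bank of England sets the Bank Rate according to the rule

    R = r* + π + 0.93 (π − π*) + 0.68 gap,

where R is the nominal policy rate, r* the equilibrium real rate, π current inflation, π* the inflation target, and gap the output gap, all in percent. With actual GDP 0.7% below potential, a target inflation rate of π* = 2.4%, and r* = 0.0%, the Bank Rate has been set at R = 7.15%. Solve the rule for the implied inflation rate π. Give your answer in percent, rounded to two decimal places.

5.11%

Output 0.7% below potential → gap = -0.7.
Collecting π: R = r* + (1 + 0.93) π − 0.93 π* + 0.68 gap
1.93 π = 7.15 − 0.0 + 0.93 × 2.4 − 0.68 × (-0.7) = 9.858
π = 9.858 / 1.93 = 5.11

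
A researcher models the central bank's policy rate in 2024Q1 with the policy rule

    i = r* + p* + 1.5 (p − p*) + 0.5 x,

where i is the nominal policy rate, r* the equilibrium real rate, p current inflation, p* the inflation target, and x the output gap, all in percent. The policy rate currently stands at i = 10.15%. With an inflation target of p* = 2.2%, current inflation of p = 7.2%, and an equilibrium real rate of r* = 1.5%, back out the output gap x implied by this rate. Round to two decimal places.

-2.10%

0.5 x = 10.15 − 1.5 − 2.2 − 1.5 × (7.2 − 2.2) = -1.05
x = -1.05 / 0.5 = -2.10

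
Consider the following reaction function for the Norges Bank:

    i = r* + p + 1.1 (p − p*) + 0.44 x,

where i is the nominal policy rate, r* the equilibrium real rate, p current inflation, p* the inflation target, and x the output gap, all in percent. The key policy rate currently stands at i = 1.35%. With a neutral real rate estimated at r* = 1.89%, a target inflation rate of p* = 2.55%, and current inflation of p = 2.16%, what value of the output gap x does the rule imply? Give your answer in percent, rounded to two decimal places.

-5.16%

0.44 x = 1.35 − 1.89 − 2.16 − 1.1 × (2.16 − 2.55) = -2.271
x = -2.271 / 0.44 = -5.16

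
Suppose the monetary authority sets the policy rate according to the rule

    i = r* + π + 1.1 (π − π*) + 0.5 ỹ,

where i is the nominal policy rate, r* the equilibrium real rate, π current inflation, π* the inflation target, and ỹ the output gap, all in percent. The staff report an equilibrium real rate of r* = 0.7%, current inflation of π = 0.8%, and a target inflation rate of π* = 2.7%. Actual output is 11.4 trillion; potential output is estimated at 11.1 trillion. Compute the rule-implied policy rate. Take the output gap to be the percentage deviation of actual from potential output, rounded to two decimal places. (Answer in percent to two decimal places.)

0.76%

Output gap = 100 × (11.4 − 11.1) / 11.1 = 2.70%.
i = 0.70 + 0.80 + 1.1 × (0.80 − 2.70) + 0.5 × 2.70
   = 0.70 + 0.8 − 2.09 + 1.35 = 0.76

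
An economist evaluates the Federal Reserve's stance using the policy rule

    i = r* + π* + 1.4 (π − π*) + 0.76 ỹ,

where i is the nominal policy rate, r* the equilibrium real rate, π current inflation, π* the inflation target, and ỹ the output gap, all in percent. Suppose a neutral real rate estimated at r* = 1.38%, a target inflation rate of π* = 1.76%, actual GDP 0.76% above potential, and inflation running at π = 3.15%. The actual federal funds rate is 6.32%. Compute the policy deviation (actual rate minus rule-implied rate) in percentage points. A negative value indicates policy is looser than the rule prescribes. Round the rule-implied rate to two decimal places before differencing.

0.66 pp

Output 0.76% above potential → ỹ = 0.76.
i = 1.38 + 1.76 + 1.4 × (3.15 − 1.76) + 0.76 × 0.76
   = 1.38 + 1.76 + 1.946 + 0.5776 = 5.66
Deviation = 6.32 − 5.66 = 0.66 pp.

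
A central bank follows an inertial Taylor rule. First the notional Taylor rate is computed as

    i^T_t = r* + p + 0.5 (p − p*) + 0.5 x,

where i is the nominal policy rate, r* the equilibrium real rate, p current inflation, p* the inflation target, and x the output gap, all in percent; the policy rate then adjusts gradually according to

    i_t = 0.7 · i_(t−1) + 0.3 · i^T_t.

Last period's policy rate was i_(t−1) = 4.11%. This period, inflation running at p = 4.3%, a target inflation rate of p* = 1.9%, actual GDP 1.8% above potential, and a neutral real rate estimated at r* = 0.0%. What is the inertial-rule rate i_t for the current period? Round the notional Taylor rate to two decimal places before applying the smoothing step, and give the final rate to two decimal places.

4.80%

Output 1.8% above potential → x = 1.8.
i^T_t = 0.0 + 4.3 + 0.5 × (4.3 − 1.9) + 0.5 × 1.8
   = 0.0 + 4.3 + 1.2 + 0.9 = 6.40
i_t = 0.7 × 4.11 + 0.3 × 6.40 = 2.877 + 1.92 = 4.80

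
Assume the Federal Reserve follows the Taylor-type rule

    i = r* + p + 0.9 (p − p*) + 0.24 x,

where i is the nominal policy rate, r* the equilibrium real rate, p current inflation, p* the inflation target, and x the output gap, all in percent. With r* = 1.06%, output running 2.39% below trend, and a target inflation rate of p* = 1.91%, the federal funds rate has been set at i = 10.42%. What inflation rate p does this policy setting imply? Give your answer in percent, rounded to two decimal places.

6.13%

Output 2.39% below potential → x = -2.39.
Collecting p: i = r* + (1 + 0.9) p − 0.9 p* + 0.24 x
1.9 p = 10.42 − 1.06 + 0.9 × 1.91 − 0.24 × (-2.39) = 11.6526
p = 11.6526 / 1.9 = 6.13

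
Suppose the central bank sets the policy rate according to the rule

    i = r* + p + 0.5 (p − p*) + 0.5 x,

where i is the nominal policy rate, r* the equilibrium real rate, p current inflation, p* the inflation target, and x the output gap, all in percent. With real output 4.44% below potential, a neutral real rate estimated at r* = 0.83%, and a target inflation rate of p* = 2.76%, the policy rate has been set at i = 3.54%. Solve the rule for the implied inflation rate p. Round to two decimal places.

4.21%

Output 4.44% below potential → x = -4.44.
Collecting p: i = r* + (1 + 0.5) p − 0.5 p* + 0.5 x
1.5 p = 3.54 − 0.83 + 0.5 × 2.76 − 0.5 × (-4.44) = 6.31
p = 6.31 / 1.5 = 4.21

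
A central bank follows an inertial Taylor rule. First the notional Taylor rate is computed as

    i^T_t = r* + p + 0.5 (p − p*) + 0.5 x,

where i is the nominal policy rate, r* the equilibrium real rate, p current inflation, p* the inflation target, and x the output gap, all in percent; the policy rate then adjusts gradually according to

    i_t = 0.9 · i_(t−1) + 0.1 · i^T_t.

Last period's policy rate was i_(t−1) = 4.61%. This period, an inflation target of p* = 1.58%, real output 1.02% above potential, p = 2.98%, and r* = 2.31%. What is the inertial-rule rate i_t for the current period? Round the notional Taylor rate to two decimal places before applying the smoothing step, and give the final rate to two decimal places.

4.80%

Output 1.02% above potential → x = 1.02.
i^T_t = 2.31 + 2.98 + 0.5 × (2.98 − 1.58) + 0.5 × 1.02
   = 2.31 + 2.98 + 0.7 + 0.51 = 6.50
i_t = 0.9 × 4.61 + 0.1 × 6.50 = 4.149 + 0.65 = 4.80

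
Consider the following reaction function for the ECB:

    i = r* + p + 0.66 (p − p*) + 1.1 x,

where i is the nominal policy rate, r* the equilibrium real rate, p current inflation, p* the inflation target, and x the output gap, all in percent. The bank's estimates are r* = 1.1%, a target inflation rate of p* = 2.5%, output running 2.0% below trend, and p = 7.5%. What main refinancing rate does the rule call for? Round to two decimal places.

9.70%

Output 2.0% below potential → x = -2.0.
i = 1.1 + 7.5 + 0.66 × (7.5 − 2.5) + 1.1 × (-2.0)
   = 1.1 + 7.5 + 3.3 − 2.2 = 9.70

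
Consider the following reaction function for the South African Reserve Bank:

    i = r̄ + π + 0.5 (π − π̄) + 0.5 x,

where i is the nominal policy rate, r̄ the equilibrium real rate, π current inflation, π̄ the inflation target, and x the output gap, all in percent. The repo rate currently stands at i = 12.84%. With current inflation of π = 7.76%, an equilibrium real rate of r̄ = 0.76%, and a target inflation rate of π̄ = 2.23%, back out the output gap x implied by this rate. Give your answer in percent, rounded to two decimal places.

0.5 x = 12.84 − 0.76 − 7.76 − 0.5 × (7.76 − 2.23) = 1.555
x = 1.555 / 0.5 = 3.11

3.11%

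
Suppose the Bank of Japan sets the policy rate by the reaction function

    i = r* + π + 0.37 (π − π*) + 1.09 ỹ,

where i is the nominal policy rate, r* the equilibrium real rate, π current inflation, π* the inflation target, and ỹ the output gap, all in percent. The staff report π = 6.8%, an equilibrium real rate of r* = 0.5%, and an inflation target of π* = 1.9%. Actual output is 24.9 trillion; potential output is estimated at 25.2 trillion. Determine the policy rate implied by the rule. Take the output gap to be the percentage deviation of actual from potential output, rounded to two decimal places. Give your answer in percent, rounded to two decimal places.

Output gap = 100 × (24.9 − 25.2) / 25.2 = -1.19%.
i = 0.50 + 6.80 + 0.37 × (6.80 − 1.90) + 1.09 × (-1.19)
   = 0.50 + 6.8 + 1.813 − 1.2971 = 7.82

7.82%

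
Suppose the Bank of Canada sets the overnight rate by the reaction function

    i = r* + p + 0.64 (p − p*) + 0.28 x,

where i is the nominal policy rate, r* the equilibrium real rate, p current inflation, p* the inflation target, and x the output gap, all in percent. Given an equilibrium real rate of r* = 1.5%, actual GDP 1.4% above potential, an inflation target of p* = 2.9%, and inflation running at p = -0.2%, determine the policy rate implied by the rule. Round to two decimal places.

Output 1.4% above potential → x = 1.4.
i = 1.5 + (-0.2) + 0.64 × (-0.2 − 2.9) + 0.28 × 1.4
   = 1.5 − 0.2 − 1.984 + 0.392 = -0.29

-0.29%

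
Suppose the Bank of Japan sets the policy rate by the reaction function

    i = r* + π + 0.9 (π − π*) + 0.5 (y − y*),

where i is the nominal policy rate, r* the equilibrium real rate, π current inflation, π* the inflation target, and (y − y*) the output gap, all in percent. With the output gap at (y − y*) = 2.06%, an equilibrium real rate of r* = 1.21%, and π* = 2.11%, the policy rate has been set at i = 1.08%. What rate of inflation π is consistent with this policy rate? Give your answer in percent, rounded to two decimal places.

Collecting π: i = r* + (1 + 0.9) π − 0.9 π* + 0.5 (y − y*)
1.9 π = 1.08 − 1.21 + 0.9 × 2.11 − 0.5 × 2.06 = 0.739
π = 0.739 / 1.9 = 0.39

0.39%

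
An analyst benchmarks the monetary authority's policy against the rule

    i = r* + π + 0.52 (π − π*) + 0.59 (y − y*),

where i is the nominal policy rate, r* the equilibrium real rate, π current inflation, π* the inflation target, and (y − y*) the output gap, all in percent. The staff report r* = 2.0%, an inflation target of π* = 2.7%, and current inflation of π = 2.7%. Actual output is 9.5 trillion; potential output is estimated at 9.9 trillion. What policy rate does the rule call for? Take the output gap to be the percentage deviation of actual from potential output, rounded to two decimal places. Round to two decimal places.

Output gap = 100 × (9.5 − 9.9) / 9.9 = -4.04%.
i = 2.00 + 2.70 + 0.52 × (2.70 − 2.70) + 0.59 × (-4.04)
   = 2.00 + 2.7 + 0 − 2.3836 = 2.32

2.32%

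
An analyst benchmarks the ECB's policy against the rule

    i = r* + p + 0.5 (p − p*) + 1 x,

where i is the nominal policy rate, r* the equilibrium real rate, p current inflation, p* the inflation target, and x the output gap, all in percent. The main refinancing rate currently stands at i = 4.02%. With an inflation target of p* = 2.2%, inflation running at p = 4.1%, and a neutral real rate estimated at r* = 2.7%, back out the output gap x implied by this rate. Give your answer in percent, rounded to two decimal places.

1 x = 4.02 − 2.7 − 4.1 − 0.5 × (4.1 − 2.2) = -3.73
x = -3.73 / 1 = -3.73

-3.73%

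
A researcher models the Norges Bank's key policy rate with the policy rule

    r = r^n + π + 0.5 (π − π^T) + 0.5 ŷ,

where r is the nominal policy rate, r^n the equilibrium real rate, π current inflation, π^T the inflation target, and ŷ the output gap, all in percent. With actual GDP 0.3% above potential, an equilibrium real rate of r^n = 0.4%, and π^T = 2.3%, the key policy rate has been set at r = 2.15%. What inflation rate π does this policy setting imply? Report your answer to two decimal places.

1.83%

Output 0.3% above potential → ŷ = 0.3.
Collecting π: r = r^n + (1 + 0.5) π − 0.5 π^T + 0.5 ŷ
1.5 π = 2.15 − 0.4 + 0.5 × 2.3 − 0.5 × 0.3 = 2.75
π = 2.75 / 1.5 = 1.83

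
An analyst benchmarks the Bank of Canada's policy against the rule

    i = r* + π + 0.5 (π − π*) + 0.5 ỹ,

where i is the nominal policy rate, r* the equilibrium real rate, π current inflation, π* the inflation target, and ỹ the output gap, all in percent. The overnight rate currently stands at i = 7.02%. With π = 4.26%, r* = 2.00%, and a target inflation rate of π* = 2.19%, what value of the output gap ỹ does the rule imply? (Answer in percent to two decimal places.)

0.5 ỹ = 7.02 − 2.00 − 4.26 − 0.5 × (4.26 − 2.19) = -0.275
ỹ = -0.275 / 0.5 = -0.55

-0.55%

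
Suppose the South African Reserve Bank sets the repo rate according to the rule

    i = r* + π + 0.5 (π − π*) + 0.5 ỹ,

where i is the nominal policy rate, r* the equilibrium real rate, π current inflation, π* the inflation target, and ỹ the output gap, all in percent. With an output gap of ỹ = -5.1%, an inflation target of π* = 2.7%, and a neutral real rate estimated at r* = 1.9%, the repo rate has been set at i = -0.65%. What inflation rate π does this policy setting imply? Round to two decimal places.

Collecting π: i = r* + (1 + 0.5) π − 0.5 π* + 0.5 ỹ
1.5 π = -0.65 − 1.9 + 0.5 × 2.7 − 0.5 × (-5.1) = 1.35
π = 1.35 / 1.5 = 0.90

0.90%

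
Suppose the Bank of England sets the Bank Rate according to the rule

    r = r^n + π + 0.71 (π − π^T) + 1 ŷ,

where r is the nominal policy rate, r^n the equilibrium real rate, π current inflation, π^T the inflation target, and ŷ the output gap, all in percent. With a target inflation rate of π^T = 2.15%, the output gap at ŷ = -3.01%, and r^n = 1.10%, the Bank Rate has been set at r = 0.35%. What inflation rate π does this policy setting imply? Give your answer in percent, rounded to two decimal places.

2.21%

Collecting π: r = r^n + (1 + 0.71) π − 0.71 π^T + 1 ŷ
1.71 π = 0.35 − 1.10 + 0.71 × 2.15 − 1 × (-3.01) = 3.7865
π = 3.7865 / 1.71 = 2.21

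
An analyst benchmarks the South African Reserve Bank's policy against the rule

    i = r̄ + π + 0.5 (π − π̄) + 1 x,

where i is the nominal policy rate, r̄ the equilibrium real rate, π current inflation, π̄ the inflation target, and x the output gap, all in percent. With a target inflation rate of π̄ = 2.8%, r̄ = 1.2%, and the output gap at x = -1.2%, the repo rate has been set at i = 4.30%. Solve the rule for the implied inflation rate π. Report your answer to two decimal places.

Collecting π: i = r̄ + (1 + 0.5) π − 0.5 π̄ + 1 x
1.5 π = 4.30 − 1.2 + 0.5 × 2.8 − 1 × (-1.2) = 5.7
π = 5.7 / 1.5 = 3.80

3.80%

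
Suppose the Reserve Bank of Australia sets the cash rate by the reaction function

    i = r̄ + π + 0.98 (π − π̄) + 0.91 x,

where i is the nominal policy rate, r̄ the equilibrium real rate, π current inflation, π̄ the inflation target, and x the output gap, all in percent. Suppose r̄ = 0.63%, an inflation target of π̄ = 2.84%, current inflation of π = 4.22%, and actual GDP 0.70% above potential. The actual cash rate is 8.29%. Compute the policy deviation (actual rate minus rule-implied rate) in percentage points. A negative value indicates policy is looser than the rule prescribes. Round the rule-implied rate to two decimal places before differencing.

Output 0.70% above potential → x = 0.70.
i = 0.63 + 4.22 + 0.98 × (4.22 − 2.84) + 0.91 × 0.70
   = 0.63 + 4.22 + 1.3524 + 0.637 = 6.84
Deviation = 8.29 − 6.84 = 1.45 pp.

1.45 pp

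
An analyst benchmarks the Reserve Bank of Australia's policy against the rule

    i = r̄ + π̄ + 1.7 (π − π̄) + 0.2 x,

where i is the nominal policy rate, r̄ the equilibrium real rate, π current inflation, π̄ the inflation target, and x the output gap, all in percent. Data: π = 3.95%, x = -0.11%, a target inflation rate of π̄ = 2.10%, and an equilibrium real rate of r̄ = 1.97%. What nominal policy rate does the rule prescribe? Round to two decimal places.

7.19%

i = 1.97 + 2.10 + 1.7 × (3.95 − 2.10) + 0.2 × (-0.11)
   = 1.97 + 2.1 + 3.145 − 0.022 = 7.19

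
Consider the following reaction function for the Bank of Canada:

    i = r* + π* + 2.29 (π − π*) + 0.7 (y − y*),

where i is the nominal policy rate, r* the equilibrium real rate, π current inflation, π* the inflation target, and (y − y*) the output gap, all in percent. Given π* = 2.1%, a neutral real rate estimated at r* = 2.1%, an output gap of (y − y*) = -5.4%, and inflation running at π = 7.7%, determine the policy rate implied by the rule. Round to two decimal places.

13.24%

i = 2.1 + 2.1 + 2.29 × (7.7 − 2.1) + 0.7 × (-5.4)
   = 2.1 + 2.1 + 12.824 − 3.78 = 13.24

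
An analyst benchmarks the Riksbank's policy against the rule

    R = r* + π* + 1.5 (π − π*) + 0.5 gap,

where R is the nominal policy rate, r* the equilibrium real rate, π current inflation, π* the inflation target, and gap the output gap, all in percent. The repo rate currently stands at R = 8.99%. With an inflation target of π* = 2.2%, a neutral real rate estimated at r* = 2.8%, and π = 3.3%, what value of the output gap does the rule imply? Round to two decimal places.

0.5 gap = 8.99 − 2.8 − 2.2 − 1.5 × (3.3 − 2.2) = 2.34
gap = 2.34 / 0.5 = 4.68

4.68%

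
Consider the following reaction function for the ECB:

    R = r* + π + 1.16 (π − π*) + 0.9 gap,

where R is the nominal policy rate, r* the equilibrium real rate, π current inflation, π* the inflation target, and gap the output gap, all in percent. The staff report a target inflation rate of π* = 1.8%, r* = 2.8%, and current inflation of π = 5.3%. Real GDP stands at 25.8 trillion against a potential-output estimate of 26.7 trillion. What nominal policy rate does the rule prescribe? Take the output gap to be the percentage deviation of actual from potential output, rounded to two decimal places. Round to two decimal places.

9.13%

Output gap = 100 × (25.8 − 26.7) / 26.7 = -3.37%.
R = 2.80 + 5.30 + 1.16 × (5.30 − 1.80) + 0.9 × (-3.37)
   = 2.80 + 5.3 + 4.06 − 3.033 = 9.13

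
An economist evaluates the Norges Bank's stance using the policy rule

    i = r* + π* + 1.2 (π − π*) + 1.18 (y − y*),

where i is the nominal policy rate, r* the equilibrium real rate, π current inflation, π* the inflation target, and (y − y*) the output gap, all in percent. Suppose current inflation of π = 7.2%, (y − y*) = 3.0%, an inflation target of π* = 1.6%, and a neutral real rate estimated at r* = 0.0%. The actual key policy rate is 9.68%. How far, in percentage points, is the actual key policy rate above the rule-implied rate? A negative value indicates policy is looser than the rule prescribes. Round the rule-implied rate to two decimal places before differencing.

-2.18 pp

i = 0.0 + 1.6 + 1.2 × (7.2 − 1.6) + 1.18 × 3.0
   = 0.0 + 1.6 + 6.72 + 3.54 = 11.86
Deviation = 9.68 − 11.86 = -2.18 pp.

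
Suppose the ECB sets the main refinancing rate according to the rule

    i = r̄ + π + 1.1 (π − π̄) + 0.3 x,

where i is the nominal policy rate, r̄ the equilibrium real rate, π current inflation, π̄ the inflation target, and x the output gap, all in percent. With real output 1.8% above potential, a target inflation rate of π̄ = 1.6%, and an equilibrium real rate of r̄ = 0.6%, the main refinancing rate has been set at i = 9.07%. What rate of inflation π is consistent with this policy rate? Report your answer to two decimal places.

Output 1.8% above potential → x = 1.8.
Collecting π: i = r̄ + (1 + 1.1) π − 1.1 π̄ + 0.3 x
2.1 π = 9.07 − 0.6 + 1.1 × 1.6 − 0.3 × 1.8 = 9.69
π = 9.69 / 2.1 = 4.61

4.61%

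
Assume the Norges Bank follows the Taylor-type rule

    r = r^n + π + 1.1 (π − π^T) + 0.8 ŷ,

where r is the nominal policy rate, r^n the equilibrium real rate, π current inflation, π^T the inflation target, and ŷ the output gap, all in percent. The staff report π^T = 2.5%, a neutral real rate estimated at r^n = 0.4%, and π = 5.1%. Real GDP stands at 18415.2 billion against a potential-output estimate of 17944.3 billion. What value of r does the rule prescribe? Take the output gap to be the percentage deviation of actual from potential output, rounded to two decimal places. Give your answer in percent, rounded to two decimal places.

Output gap = 100 × (18415.2 − 17944.3) / 17944.3 = 2.62%.
r = 0.40 + 5.10 + 1.1 × (5.10 − 2.50) + 0.8 × 2.62
   = 0.40 + 5.1 + 2.86 + 2.096 = 10.46

10.46%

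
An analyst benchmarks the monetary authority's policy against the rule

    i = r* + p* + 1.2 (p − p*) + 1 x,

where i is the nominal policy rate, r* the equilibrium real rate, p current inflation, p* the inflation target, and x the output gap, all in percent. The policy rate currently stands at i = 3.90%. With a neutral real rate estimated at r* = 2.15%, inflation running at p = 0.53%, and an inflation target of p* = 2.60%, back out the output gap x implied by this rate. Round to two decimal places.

1.63%

1 x = 3.90 − 2.15 − 2.60 − 1.2 × (0.53 − 2.60) = 1.634
x = 1.634 / 1 = 1.63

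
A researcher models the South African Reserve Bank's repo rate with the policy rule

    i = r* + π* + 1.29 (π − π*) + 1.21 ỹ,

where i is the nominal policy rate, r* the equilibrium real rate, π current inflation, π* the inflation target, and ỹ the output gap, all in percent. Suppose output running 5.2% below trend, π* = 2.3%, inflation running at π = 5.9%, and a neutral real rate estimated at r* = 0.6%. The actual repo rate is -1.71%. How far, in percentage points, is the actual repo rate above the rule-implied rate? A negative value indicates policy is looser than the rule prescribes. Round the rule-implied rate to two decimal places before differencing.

-2.96 pp

Output 5.2% below potential → ỹ = -5.2.
i = 0.6 + 2.3 + 1.29 × (5.9 − 2.3) + 1.21 × (-5.2)
   = 0.6 + 2.3 + 4.644 − 6.292 = 1.25
Deviation = -1.71 − 1.25 = -2.96 pp.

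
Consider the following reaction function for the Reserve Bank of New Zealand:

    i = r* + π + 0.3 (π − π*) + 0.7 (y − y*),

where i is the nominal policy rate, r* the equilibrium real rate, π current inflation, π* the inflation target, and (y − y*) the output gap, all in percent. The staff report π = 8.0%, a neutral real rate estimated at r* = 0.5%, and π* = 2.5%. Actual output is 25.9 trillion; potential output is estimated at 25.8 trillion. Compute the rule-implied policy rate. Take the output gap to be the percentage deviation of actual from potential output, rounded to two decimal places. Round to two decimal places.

10.42%

Output gap = 100 × (25.9 − 25.8) / 25.8 = 0.39%.
i = 0.50 + 8.00 + 0.3 × (8.00 − 2.50) + 0.7 × 0.39
   = 0.50 + 8 + 1.65 + 0.273 = 10.42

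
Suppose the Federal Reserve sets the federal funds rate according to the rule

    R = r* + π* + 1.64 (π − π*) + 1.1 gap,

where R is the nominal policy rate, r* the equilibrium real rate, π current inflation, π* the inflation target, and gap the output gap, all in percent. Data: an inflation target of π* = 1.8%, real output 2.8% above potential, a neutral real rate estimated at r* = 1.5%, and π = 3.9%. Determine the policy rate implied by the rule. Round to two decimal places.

9.82%

Output 2.8% above potential → gap = 2.8.
R = 1.5 + 1.8 + 1.64 × (3.9 − 1.8) + 1.1 × 2.8
   = 1.5 + 1.8 + 3.444 + 3.08 = 9.82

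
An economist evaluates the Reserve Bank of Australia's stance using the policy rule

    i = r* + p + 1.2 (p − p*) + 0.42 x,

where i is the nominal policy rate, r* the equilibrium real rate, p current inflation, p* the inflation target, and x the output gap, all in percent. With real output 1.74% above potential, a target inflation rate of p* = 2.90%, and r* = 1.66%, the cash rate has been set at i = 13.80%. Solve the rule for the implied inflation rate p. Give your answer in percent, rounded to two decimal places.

6.77%

Output 1.74% above potential → x = 1.74.
Collecting p: i = r* + (1 + 1.2) p − 1.2 p* + 0.42 x
2.2 p = 13.80 − 1.66 + 1.2 × 2.90 − 0.42 × 1.74 = 14.8892
p = 14.8892 / 2.2 = 6.77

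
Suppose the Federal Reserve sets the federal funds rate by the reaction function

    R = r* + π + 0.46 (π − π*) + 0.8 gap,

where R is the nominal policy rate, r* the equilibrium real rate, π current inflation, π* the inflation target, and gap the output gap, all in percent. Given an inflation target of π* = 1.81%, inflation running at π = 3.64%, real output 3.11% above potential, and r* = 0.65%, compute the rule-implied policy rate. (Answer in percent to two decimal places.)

Output 3.11% above potential → gap = 3.11.
R = 0.65 + 3.64 + 0.46 × (3.64 − 1.81) + 0.8 × 3.11
   = 0.65 + 3.64 + 0.8418 + 2.488 = 7.62

7.62%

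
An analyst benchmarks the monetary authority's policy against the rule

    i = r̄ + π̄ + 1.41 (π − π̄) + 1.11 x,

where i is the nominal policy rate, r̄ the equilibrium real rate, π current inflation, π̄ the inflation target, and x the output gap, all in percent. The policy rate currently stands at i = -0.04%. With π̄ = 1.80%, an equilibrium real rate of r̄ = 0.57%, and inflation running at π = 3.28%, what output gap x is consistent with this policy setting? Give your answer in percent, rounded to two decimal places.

-4.05%

1.11 x = -0.04 − 0.57 − 1.80 − 1.41 × (3.28 − 1.80) = -4.4968
x = -4.4968 / 1.11 = -4.05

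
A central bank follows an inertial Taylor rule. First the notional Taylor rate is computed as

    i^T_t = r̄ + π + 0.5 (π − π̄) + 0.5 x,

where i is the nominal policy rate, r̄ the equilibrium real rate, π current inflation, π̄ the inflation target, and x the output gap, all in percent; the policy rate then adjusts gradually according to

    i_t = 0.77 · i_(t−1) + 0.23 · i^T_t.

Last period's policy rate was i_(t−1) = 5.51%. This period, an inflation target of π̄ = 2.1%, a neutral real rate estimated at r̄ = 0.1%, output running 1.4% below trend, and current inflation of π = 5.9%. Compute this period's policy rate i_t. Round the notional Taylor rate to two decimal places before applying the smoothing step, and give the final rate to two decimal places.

5.90%

Output 1.4% below potential → x = -1.4.
i^T_t = 0.1 + 5.9 + 0.5 × (5.9 − 2.1) + 0.5 × (-1.4)
   = 0.1 + 5.9 + 1.9 − 0.7 = 7.20
i_t = 0.77 × 5.51 + 0.23 × 7.20 = 4.2427 + 1.656 = 5.90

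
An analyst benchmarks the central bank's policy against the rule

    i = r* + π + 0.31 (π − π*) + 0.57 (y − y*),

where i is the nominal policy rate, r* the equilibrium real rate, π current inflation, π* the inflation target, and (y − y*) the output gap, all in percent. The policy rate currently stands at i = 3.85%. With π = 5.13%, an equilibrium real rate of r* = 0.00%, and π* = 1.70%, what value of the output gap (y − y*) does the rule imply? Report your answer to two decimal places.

0.57 (y − y*) = 3.85 − 0.00 − 5.13 − 0.31 × (5.13 − 1.70) = -2.3433
(y − y*) = -2.3433 / 0.57 = -4.11

-4.11%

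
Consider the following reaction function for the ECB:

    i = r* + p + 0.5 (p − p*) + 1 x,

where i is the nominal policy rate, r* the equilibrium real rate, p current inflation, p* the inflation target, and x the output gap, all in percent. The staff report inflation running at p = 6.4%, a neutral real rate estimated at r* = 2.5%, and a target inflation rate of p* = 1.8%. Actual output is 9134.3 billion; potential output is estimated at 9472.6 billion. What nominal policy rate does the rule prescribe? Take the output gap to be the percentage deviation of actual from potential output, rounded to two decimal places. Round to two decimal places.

7.63%

Output gap = 100 × (9134.3 − 9472.6) / 9472.6 = -3.57%.
i = 2.50 + 6.40 + 0.5 × (6.40 − 1.80) + 1 × (-3.57)
   = 2.50 + 6.4 + 2.3 − 3.57 = 7.63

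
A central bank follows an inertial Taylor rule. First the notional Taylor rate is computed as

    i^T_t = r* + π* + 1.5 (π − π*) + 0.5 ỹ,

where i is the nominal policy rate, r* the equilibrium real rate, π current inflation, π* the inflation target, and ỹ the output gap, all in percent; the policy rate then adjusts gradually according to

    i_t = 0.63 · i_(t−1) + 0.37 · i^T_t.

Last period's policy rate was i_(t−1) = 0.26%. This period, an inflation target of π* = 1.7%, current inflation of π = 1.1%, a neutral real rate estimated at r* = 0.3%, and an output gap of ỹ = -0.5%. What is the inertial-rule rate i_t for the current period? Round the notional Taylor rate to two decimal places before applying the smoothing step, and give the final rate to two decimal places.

i^T_t = 0.3 + 1.7 + 1.5 × (1.1 − 1.7) + 0.5 × (-0.5)
   = 0.3 + 1.7 − 0.9 − 0.25 = 0.85
i_t = 0.63 × 0.26 + 0.37 × 0.85 = 0.1638 + 0.3145 = 0.48

0.48%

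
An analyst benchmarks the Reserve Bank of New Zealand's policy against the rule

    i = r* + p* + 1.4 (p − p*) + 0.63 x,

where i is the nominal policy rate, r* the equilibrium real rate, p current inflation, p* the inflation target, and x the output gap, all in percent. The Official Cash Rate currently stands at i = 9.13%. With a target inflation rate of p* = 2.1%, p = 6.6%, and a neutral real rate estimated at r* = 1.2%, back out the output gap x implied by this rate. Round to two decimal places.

0.63 x = 9.13 − 1.2 − 2.1 − 1.4 × (6.6 − 2.1) = -0.47
x = -0.47 / 0.63 = -0.75

-0.75%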